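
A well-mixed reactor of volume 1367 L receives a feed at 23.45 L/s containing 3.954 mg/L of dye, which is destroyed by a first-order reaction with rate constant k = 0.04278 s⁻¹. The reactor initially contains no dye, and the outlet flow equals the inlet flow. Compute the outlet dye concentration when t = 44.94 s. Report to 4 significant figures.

Accumulation = in − out − consumed: V dC/dt = Q C_in − Q C − k V C.
dC/dt = (Q/V) C_in − (Q/V + k) C; effective rate a = Q/V + k = 0.0171544 + 0.04278 = 0.0599344 s⁻¹.
C_ss = Q C_in/(Q + kV) = 1.13171 mg/L; C(t) = C_ss + (C₀ − C_ss) e^(−a t).
C(44.94) = 1.13171 + (-1.13171)·e^(−0.0599344·44.94) = 1.13171 + (-1.13171)·0.0676472 = 1.05515 mg/L.

1.055 mg/L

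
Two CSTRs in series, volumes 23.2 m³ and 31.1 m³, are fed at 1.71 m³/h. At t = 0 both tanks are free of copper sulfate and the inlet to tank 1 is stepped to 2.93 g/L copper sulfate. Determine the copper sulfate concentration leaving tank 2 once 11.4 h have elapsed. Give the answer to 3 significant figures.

Each tank obeys Vᵢ dCᵢ/dt = Q(Cᵢ₋₁ − Cᵢ), so τᵢ = Vᵢ/Q.
τ₁ = 23.2/1.71 = 13.567 h; τ₂ = 31.1/1.71 = 18.187 h.
Tank 1: C₁ = C_in(1 − e^(−t/τ₁)). Tank 2 (τ₁ ≠ τ₂): C₂ = C_in[1 − (τ₁ e^(−t/τ₁) − τ₂ e^(−t/τ₂))/(τ₁ − τ₂)].
At t = 11.4: e^(−t/τ₁) = 0.43160, e^(−t/τ₂) = 0.53429.
C₂ = 2.93·[1 − (13.567·0.43160 − 18.187·0.53429)/(-4.6199)] = 2.93·0.16414 = 0.48092 g/L.

0.481 g/L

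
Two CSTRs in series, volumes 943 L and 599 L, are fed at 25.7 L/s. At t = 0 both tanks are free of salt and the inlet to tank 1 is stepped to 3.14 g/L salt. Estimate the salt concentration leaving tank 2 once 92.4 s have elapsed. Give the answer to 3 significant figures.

Species balance on tank i: dCᵢ/dt = (Cᵢ₋₁ − Cᵢ)/τᵢ with τᵢ = Vᵢ/Q.
τ₁ = 943/25.7 = 36.693 s; τ₂ = 599/25.7 = 23.307 s.
Tank 1: C₁ = C_in(1 − e^(−t/τ₁)). Tank 2 (τ₁ ≠ τ₂): C₂ = C_in[1 − (τ₁ e^(−t/τ₁) − τ₂ e^(−t/τ₂))/(τ₁ − τ₂)].
At t = 92.4: e^(−t/τ₁) = 0.080603, e^(−t/τ₂) = 0.018979.
C₂ = 3.14·[1 − (36.693·0.080603 − 23.307·0.018979)/(13.385)] = 3.14·0.81209 = 2.5500 g/L.

2.55 g/L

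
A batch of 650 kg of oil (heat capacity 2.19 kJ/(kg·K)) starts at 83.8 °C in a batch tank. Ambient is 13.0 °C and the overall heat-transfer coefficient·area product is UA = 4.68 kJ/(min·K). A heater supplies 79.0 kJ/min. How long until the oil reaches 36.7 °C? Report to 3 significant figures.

629 min

Lumped-capacitance energy balance: M c_p dT/dt = UA(T_amb − T) + Q̇.
τ = M c_p/UA = 304.17 min; T_ss = T_amb + Q̇/UA = 13.0 + 79.0/4.68 = 29.880 °C.
T(t) = T_ss + (T₀ − T_ss)e^(−t/τ); set T = 36.7:
t = −τ ln[(T − T_ss)/(T₀ − T_ss)] = −304.17 · ln(0.12648) = 628.92 min.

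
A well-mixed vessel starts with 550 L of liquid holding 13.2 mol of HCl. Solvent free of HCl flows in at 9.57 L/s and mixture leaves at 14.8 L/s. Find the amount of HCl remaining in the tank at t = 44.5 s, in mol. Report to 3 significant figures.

Total volume: dV/dt = Q_in − Q_out = -5.2300 L/s, so V(t) = 550 − 5.2300 t and V(44.5) = 317.26 L.
No HCl enters, so dm/dt = −Q_out · (m/V).
Separate: dm/m = −Q_out dt/V(t) ⇒ ln(m/m₀) = −(Q_out/(Q_in−Q_out)) ln(V/V₀).
m = m₀ (V₀/V)^(Q_out/(Q_in−Q_out)) = 13.2 × (550/317.26)^(-2.8298) = 2.7824 mol.

2.78 mol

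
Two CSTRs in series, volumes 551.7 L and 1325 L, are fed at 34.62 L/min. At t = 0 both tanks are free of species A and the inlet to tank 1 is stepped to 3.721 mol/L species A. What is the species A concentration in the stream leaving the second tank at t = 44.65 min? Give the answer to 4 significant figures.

1.897 mol/L

Time constants: τᵢ = Vᵢ/Q for each well-mixed tank.
τ₁ = 551.7/34.62 = 15.9359 min; τ₂ = 1325/34.62 = 38.2727 min.
Solving the cascade with C₁(0)=C₂(0)=0 gives C₂(t) = C_in[1 − (τ₁ e^(−t/τ₁) − τ₂ e^(−t/τ₂))/(τ₁ − τ₂)].
At t = 44.65: e^(−t/τ₁) = 0.0606974, e^(−t/τ₂) = 0.311415.
C₂ = 3.721·[1 − (15.9359·0.0606974 − 38.2727·0.311415)/(-22.3368)] = 3.721·0.509714 = 1.89665 mol/L.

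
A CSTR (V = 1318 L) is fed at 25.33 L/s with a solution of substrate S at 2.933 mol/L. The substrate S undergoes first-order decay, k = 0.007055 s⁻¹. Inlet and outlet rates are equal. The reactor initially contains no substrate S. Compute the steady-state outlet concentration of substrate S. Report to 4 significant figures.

2.145 mol/L

Accumulation = in − out − consumed: V dC/dt = Q C_in − Q C − k V C.
At steady state: 0 = Q C_in − (Q + kV) C_ss, so C_ss = Q C_in/(Q + kV).
C_ss = 25.33·2.933/(25.33 + 0.007055·1318) = 74.2929/34.6285 = 2.14543 mol/L.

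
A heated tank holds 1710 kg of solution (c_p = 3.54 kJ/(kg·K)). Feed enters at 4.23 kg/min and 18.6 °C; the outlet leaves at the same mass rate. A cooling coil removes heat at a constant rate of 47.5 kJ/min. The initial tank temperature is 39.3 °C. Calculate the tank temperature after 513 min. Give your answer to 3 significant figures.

22.1 °C

M c_p dT/dt = ṁ c_p (T_in − T) − Q̇.
Rearrange: dT/dt = (T_ss − T)/τ with τ = M/ṁ = 404.26 min and T_ss = T_in − Q̇/(ṁ c_p) = 15.428 °C.
T approaches T_ss exponentially: T(t) = T_ss + (T₀ − T_ss) e^(−t/τ).
T(513) = 15.428 + (23.872)·e^(−513/404.26) = 15.428 + (23.872)·0.28111 = 22.139 °C.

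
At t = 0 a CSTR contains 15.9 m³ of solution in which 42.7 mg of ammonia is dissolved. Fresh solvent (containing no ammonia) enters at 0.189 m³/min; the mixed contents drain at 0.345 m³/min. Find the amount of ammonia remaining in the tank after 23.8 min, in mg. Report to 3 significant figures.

Total volume: dV/dt = Q_in − Q_out = -0.15600 m³/min, so V(t) = 15.9 − 0.15600 t and V(23.8) = 12.187 m³.
No ammonia enters, so dm/dt = −Q_out · (m/V).
Separate: dm/m = −Q_out dt/V(t) ⇒ ln(m/m₀) = −(Q_out/(Q_in−Q_out)) ln(V/V₀).
m = m₀ (V₀/V)^(Q_out/(Q_in−Q_out)) = 42.7 × (15.9/12.187)^(-2.2115) = 23.714 mg.

23.7 mg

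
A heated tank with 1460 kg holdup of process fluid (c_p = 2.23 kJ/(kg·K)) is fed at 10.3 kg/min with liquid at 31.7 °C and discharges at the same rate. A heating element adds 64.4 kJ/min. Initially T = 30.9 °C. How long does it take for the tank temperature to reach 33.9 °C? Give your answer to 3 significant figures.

First-law balance (no shaft work): M c_p dT/dt = ṁ c_p (T_in − T) + 64.4.
τ = M/ṁ = 141.75 min; T_ss = T_in + Q̇/(ṁ c_p) = 34.504 °C.
T(t) = T_ss + (T₀ − T_ss) e^(−t/τ). Set T = 33.9:
e^(−t/τ) = (33.9 − 34.504)/(30.9 − 34.504) = 0.16754
t = −141.75 · ln(0.16754) = 253.24 min.

253 min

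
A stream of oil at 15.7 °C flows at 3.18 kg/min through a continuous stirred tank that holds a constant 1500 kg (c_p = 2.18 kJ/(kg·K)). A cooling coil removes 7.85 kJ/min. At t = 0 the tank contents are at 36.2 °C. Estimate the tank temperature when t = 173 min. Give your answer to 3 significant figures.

M c_p dT/dt = ṁ c_p (T_in − T) − Q̇.
τ = M/ṁ = 471.70 min; T_ss = T_in − Q̇/(ṁ c_p) = 15.7 − 7.85/(3.18·2.18) = 14.568 °C.
This is linear first-order; T(t) = T_ss + (T₀ − T_ss) e^(−t/τ).
T(173) = 14.568 + (21.632)·e^(−173/471.70) = 14.568 + (21.632)·0.69298 = 29.558 °C.

29.6 °C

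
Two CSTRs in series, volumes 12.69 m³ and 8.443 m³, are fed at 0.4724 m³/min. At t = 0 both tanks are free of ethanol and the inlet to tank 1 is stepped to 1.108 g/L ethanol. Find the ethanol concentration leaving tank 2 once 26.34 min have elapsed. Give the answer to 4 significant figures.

0.3707 g/L

Each tank obeys Vᵢ dCᵢ/dt = Q(Cᵢ₋₁ − Cᵢ), so τᵢ = Vᵢ/Q.
τ₁ = 12.69/0.4724 = 26.8628 min; τ₂ = 8.443/0.4724 = 17.8726 min.
Tank 1: C₁ = C_in(1 − e^(−t/τ₁)). Tank 2 (τ₁ ≠ τ₂): C₂ = C_in[1 − (τ₁ e^(−t/τ₁) − τ₂ e^(−t/τ₂))/(τ₁ − τ₂)].
At t = 26.34: e^(−t/τ₁) = 0.375110, e^(−t/τ₂) = 0.229061.
C₂ = 1.108·[1 − (26.8628·0.375110 − 17.8726·0.229061)/(8.99026)] = 1.108·0.334547 = 0.370678 g/L.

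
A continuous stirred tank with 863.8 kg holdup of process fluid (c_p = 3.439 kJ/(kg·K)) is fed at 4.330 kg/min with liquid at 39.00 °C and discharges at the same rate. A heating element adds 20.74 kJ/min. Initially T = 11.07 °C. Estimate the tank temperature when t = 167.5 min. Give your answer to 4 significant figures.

Heat balance on the well-mixed liquid: M c_p dT/dt = ṁ c_p (T_in − T) + 20.74.
τ = M/ṁ = 199.492 min; T_ss = T_in + Q̇/(ṁ c_p) = 39.00 + 20.74/(4.330·3.439) = 40.3928 °C.
This is linear first-order; T(t) = T_ss + (T₀ − T_ss) e^(−t/τ).
T(167.5) = 40.3928 + (-29.3228)·e^(−167.5/199.492) = 40.3928 + (-29.3228)·0.431869 = 27.7292 °C.

27.73 °C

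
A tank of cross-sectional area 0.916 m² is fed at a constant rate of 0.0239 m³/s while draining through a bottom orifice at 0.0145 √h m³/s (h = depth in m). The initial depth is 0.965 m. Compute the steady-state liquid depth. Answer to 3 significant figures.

2.72 m

A dh/dt = Q_in − 0.0145 √h. Steady state requires inflow = outflow:
Q_in = 0.0145 √h_ss ⇒ √h_ss = 0.0239/0.0145 = 1.6483.
h_ss = 1.6483² = 2.7168 m. (Since h₀ = 0.965 m < h_ss, the level will rise toward this value.)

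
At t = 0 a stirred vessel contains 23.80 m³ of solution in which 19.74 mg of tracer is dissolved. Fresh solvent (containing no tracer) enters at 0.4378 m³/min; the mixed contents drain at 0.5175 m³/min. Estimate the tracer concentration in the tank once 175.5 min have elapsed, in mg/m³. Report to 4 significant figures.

0.006384 mg/m³

Let m(t) be the amount of tracer. Volume: V(t) = V₀ + (Q_in − Q_out) t = 23.80 − 0.0797000 t; V(175.5) = 9.81265 m³.
No tracer enters, so dm/dt = −Q_out · (m/V).
Separate: dm/m = −Q_out dt/V(t) ⇒ ln(m/m₀) = −(Q_out/(Q_in−Q_out)) ln(V/V₀).
m = m₀ (V₀/V)^(Q_out/(Q_in−Q_out)) = 19.74 × (23.80/9.81265)^(-6.49310) = 0.0626417 mg.
C = m/V = 0.0626417/9.81265 = 0.00638377 mg/m³.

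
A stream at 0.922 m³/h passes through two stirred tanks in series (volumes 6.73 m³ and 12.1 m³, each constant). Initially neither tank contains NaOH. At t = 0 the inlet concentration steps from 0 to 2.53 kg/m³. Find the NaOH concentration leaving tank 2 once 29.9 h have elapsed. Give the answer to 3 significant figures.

Species balance on tank i: dCᵢ/dt = (Cᵢ₋₁ − Cᵢ)/τᵢ with τᵢ = Vᵢ/Q.
τ₁ = 6.73/0.922 = 7.2993 h; τ₂ = 12.1/0.922 = 13.124 h.
Solving the cascade with C₁(0)=C₂(0)=0 gives C₂(t) = C_in[1 − (τ₁ e^(−t/τ₁) − τ₂ e^(−t/τ₂))/(τ₁ − τ₂)].
At t = 29.9: e^(−t/τ₁) = 0.016635, e^(−t/τ₂) = 0.10246.
C₂ = 2.53·[1 − (7.2993·0.016635 − 13.124·0.10246)/(-5.8243)] = 2.53·0.78999 = 1.9987 kg/m³.

2.00 kg/m³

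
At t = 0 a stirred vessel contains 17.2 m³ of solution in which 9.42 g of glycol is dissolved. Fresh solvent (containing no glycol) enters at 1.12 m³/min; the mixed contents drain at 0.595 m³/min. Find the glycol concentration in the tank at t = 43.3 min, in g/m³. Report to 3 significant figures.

0.0908 g/m³

Total volume: dV/dt = Q_in − Q_out = 0.52500 m³/min, so V(t) = 17.2 + 0.52500 t and V(43.3) = 39.933 m³.
No glycol enters, so dm/dt = −Q_out · (m/V).
Separate: dm/m = −Q_out dt/V(t) ⇒ ln(m/m₀) = −(Q_out/(Q_in−Q_out)) ln(V/V₀).
m = m₀ (V₀/V)^(Q_out/(Q_in−Q_out)) = 9.42 × (17.2/39.933)^(1.1333) = 3.6264 g.
C = m/V = 3.6264/39.933 = 0.090814 g/m³.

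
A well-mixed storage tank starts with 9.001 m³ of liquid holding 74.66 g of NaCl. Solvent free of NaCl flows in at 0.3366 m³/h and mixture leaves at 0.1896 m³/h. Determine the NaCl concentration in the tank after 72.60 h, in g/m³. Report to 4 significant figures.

1.384 g/m³

Let m(t) be the amount of NaCl. Volume: V(t) = V₀ + (Q_in − Q_out) t = 9.001 + 0.147000 t; V(72.60) = 19.6732 m³.
Solute balance: dm/dt = 0 − Q_out C = −Q_out m/V(t).
Separate: dm/m = −Q_out dt/V(t) ⇒ ln(m/m₀) = −(Q_out/(Q_in−Q_out)) ln(V/V₀).
m = m₀ (V₀/V)^(Q_out/(Q_in−Q_out)) = 74.66 × (9.001/19.6732)^(1.28980) = 27.2329 g.
C = m/V = 27.2329/19.6732 = 1.38426 g/m³.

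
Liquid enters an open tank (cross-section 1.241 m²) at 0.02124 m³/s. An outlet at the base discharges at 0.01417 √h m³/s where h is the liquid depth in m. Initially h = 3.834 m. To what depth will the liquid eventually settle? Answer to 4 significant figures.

Unsteady balance on liquid volume: A dh/dt = Q_in − 0.01417 √h. At steady state dh/dt = 0:
Q_in = 0.01417 √h_ss ⇒ √h_ss = 0.02124/0.01417 = 1.49894.
h_ss = 1.49894² = 2.24683 m. (Since h₀ = 3.834 m > h_ss, the level will fall toward this value.)

2.247 m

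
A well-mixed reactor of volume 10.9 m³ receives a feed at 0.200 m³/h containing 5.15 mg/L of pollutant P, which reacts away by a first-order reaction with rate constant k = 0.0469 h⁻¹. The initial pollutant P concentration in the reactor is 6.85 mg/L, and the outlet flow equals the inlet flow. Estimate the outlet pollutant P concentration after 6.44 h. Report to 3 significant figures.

V dC/dt = Q(C_in − C) − k V C.
dC/dt = (Q/V) C_in − (Q/V + k) C; effective rate a = Q/V + k = 0.018349 + 0.0469 = 0.065249 h⁻¹.
C_ss = Q C_in/(Q + kV) = 1.4482 mg/L; C(t) = C_ss + (C₀ − C_ss) e^(−a t).
C(6.44) = 1.4482 + (5.4018)·e^(−0.065249·6.44) = 1.4482 + (5.4018)·0.65691 = 4.9967 mg/L.

5.00 mg/L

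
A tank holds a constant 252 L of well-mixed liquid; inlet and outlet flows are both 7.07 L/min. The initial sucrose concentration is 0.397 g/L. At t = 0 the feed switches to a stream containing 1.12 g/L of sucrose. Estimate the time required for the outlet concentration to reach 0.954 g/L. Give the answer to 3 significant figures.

Species balance: V dC/dt = Q(C_in − C) ⇒ τ = V/Q = 35.644 min.
C(t) = C_in + (C₀ − C_in) e^(−t/τ). Set C = 0.954 and solve for t:
e^(−t/τ) = (C − C_in)/(C₀ − C_in) = (0.954 − 1.12)/(0.397 − 1.12) = 0.22960
t = −τ ln(…) = 35.644 × 1.4714 = 52.447 min.

52.4 min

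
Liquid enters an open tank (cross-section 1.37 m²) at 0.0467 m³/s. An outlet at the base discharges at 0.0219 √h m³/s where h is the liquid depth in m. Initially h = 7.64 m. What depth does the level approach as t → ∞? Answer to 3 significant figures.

A dh/dt = Q_in − 0.0219 √h. Steady state requires inflow = outflow:
Q_in = 0.0219 √h_ss ⇒ √h_ss = 0.0467/0.0219 = 2.1324.
h_ss = 2.1324² = 4.5472 m. (Since h₀ = 7.64 m > h_ss, the level will fall toward this value.)

4.55 m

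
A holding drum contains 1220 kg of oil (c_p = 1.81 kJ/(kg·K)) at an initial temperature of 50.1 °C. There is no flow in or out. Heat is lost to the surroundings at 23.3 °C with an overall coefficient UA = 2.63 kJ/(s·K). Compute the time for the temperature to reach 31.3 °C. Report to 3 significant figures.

Lumped-capacitance energy balance: M c_p dT/dt = UA(T_amb − T).
τ = M c_p/UA = 839.62 s; T_ss = T_amb = 23.300 °C.
T(t) = T_ss + (T₀ − T_ss)e^(−t/τ); set T = 31.3:
t = −τ ln[(T − T_ss)/(T₀ − T_ss)] = −839.62 · ln(0.29851) = 1015.1 s.

1020 s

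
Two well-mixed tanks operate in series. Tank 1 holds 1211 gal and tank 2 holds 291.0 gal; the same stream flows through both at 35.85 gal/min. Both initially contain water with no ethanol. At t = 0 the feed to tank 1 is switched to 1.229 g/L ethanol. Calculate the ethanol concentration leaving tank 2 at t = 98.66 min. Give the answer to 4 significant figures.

Each tank obeys Vᵢ dCᵢ/dt = Q(Cᵢ₋₁ − Cᵢ), so τᵢ = Vᵢ/Q.
τ₁ = 1211/35.85 = 33.7796 min; τ₂ = 291.0/35.85 = 8.11715 min.
Tank 1: C₁ = C_in(1 − e^(−t/τ₁)). Tank 2 (τ₁ ≠ τ₂): C₂ = C_in[1 − (τ₁ e^(−t/τ₁) − τ₂ e^(−t/τ₂))/(τ₁ − τ₂)].
At t = 98.66: e^(−t/τ₁) = 0.0538962, e^(−t/τ₂) = 5.26460e-06.
C₂ = 1.229·[1 − (33.7796·0.0538962 − 8.11715·5.26460e-06)/(25.6625)] = 1.229·0.929058 = 1.14181 g/L.

1.142 g/L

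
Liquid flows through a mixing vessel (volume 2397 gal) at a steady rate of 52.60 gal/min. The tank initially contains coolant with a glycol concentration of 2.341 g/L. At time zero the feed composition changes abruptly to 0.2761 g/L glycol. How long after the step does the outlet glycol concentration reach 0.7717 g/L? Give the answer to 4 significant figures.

Accumulation = in − out for the solute gives V dC/dt = Q(C_in − C), so τ = V/Q = 45.5703 min.
C(t) = C_in + (C₀ − C_in) e^(−t/τ). Set C = 0.7717 and solve for t:
e^(−t/τ) = (C − C_in)/(C₀ − C_in) = (0.7717 − 0.2761)/(2.341 − 0.2761) = 0.240012
t = −τ ln(…) = 45.5703 × 1.42707 = 65.0320 min.

65.03 min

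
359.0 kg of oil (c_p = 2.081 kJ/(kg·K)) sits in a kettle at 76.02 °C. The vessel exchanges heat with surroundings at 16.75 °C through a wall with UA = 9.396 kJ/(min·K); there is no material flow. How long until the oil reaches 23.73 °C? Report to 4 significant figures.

170.1 min

Heat balance on the well-mixed liquid: M c_p dT/dt = −UA(T − T_amb).
τ = M c_p/UA = 79.5103 min; T_ss = T_amb = 16.7500 °C.
T(t) = T_ss + (T₀ − T_ss)e^(−t/τ); set T = 23.73:
t = −τ ln[(T − T_ss)/(T₀ − T_ss)] = −79.5103 · ln(0.117766) = 170.077 min.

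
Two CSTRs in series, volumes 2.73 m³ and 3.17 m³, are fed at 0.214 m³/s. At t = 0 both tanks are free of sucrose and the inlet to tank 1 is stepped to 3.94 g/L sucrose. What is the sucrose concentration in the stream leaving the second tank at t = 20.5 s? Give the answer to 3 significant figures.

Species balance on tank i: dCᵢ/dt = (Cᵢ₋₁ − Cᵢ)/τᵢ with τᵢ = Vᵢ/Q.
τ₁ = 2.73/0.214 = 12.757 s; τ₂ = 3.17/0.214 = 14.813 s.
Tank 1: C₁ = C_in(1 − e^(−t/τ₁)). Tank 2 (τ₁ ≠ τ₂): C₂ = C_in[1 − (τ₁ e^(−t/τ₁) − τ₂ e^(−t/τ₂))/(τ₁ − τ₂)].
At t = 20.5: e^(−t/τ₁) = 0.20050, e^(−t/τ₂) = 0.25060.
C₂ = 3.94·[1 − (12.757·0.20050 − 14.813·0.25060)/(-2.0561)] = 3.94·0.43856 = 1.7279 g/L.

1.73 g/L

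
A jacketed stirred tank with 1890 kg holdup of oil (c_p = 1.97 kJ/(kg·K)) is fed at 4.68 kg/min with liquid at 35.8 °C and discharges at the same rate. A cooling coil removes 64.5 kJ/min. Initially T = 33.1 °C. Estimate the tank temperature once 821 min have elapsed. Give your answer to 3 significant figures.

29.4 °C

M c_p dT/dt = ṁ c_p (T_in − T) − Q̇.
τ = M/ṁ = 403.85 min; T_ss = T_in − Q̇/(ṁ c_p) = 35.8 − 64.5/(4.68·1.97) = 28.804 °C.
This is linear first-order; T(t) = T_ss + (T₀ − T_ss) e^(−t/τ).
T(821) = 28.804 + (4.2960)·e^(−821/403.85) = 28.804 + (4.2960)·0.13095 = 29.367 °C.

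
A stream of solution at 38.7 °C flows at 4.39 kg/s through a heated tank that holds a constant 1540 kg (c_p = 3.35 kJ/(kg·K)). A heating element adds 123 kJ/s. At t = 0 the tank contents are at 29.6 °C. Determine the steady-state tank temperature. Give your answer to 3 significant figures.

M c_p dT/dt = ṁ c_p (T_in − T) + Q̇.
At steady state dT/dt = 0 ⇒ T_ss = T_in + Q̇/(ṁ c_p) = 38.7 + 123/(4.39·3.35) = 47.064 °C.

47.1 °C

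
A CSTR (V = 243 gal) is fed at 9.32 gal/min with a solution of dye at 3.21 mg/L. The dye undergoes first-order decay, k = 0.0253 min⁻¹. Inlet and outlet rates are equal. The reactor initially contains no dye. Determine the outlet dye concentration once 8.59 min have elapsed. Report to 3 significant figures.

0.815 mg/L

Species balance: V dC/dt = Q C_in − Q C − k V C.
This is linear with rate a = Q/V + k = 0.063654 min⁻¹.
C_ss = Q C_in/(Q + kV) = 1.9341 mg/L; C(t) = C_ss + (C₀ − C_ss) e^(−a t).
C(8.59) = 1.9341 + (-1.9341)·e^(−0.063654·8.59) = 1.9341 + (-1.9341)·0.57881 = 0.81465 mg/L.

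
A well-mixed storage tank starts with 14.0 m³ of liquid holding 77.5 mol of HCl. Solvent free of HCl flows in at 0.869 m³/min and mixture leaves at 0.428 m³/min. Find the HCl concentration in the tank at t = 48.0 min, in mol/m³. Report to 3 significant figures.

Total volume: dV/dt = Q_in − Q_out = 0.44100 m³/min, so V(t) = 14.0 + 0.44100 t and V(48.0) = 35.168 m³.
No HCl enters, so dm/dt = −Q_out · (m/V).
dm/m = −Q_out dt/(V₀ + 0.44100 t); integrating gives ln(m/m₀) = −(Q_out/(Q_in−Q_out)) ln(V/V₀).
m = m₀ (V₀/V)^(Q_out/(Q_in−Q_out)) = 77.5 × (14.0/35.168)^(0.97052) = 31.701 mol.
C = m/V = 31.701/35.168 = 0.90142 mol/m³.

0.901 mol/m³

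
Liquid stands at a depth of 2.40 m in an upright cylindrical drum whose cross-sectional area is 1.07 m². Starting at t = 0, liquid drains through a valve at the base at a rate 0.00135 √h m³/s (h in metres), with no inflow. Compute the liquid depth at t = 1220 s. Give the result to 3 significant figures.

0.608 m

Volume balance on the tank: A dh/dt = −0.00135 √h.
Separate and integrate: 2(√h − √h₀) = −(0.00135/A) t.
√h = √2.40 − 0.00135·1220/(2·1.07) = 1.5492 − 0.76963 = 0.77957.
h = 0.77957² = 0.60772 m.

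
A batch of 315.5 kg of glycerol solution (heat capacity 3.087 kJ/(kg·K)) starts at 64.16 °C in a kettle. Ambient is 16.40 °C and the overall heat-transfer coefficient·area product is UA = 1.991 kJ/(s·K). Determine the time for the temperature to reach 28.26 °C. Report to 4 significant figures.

Lumped-capacitance energy balance: M c_p dT/dt = UA(T_amb − T).
τ = M c_p/UA = 489.176 s; T_ss = T_amb = 16.4000 °C.
T(t) = T_ss + (T₀ − T_ss)e^(−t/τ); set T = 28.26:
t = −τ ln[(T − T_ss)/(T₀ − T_ss)] = −489.176 · ln(0.248325) = 681.430 s.

681.4 s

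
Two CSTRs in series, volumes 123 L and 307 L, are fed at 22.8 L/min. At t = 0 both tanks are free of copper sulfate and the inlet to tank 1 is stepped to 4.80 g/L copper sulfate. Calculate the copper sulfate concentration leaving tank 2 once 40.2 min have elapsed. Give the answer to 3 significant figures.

4.40 g/L

Each tank obeys Vᵢ dCᵢ/dt = Q(Cᵢ₋₁ − Cᵢ), so τᵢ = Vᵢ/Q.
τ₁ = 123/22.8 = 5.3947 min; τ₂ = 307/22.8 = 13.465 min.
Solving the cascade with C₁(0)=C₂(0)=0 gives C₂(t) = C_in[1 − (τ₁ e^(−t/τ₁) − τ₂ e^(−t/τ₂))/(τ₁ − τ₂)].
At t = 40.2: e^(−t/τ₁) = 0.00058045, e^(−t/τ₂) = 0.050512.
C₂ = 4.80·[1 − (5.3947·0.00058045 − 13.465·0.050512)/(-8.0702)] = 4.80·0.91611 = 4.3973 g/L.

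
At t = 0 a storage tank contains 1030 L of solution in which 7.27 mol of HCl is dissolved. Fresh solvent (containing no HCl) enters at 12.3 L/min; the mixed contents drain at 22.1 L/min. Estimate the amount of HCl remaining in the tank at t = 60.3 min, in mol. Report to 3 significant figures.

Let m(t) be the amount of HCl. Volume: V(t) = V₀ + (Q_in − Q_out) t = 1030 − 9.8000 t; V(60.3) = 439.06 L.
Solute balance: dm/dt = 0 − Q_out C = −Q_out m/V(t).
Separate: dm/m = −Q_out dt/V(t) ⇒ ln(m/m₀) = −(Q_out/(Q_in−Q_out)) ln(V/V₀).
m = m₀ (V₀/V)^(Q_out/(Q_in−Q_out)) = 7.27 × (1030/439.06)^(-2.2551) = 1.0628 mol.

1.06 mol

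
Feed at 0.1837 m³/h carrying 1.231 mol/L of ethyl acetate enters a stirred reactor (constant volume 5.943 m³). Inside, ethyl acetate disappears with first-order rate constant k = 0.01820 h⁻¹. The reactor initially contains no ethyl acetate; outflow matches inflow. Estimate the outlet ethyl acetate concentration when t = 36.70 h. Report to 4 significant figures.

0.6470 mol/L

Accumulation = in − out − consumed: V dC/dt = Q C_in − Q C − k V C.
This is linear with rate a = Q/V + k = 0.0491103 h⁻¹.
C_ss = Q C_in/(Q + kV) = 0.774798 mol/L; C(t) = C_ss + (C₀ − C_ss) e^(−a t).
C(36.70) = 0.774798 + (-0.774798)·e^(−0.0491103·36.70) = 0.774798 + (-0.774798)·0.164911 = 0.647026 mol/L.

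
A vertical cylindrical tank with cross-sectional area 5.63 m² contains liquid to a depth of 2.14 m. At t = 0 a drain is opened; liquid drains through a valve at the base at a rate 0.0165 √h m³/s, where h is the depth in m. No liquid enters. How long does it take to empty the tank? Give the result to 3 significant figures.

With no inflow, A dh/dt = −0.0165 √h.
Separate and integrate: 2(√h − √h₀) = −(0.0165/A) t.
Set h = 0: 2√h₀ = (0.0165/A) t_empty ⇒ t_empty = 2A√h₀/0.0165.
t_empty = 2·5.63·√2.14/0.0165 = 11.260·1.4629/0.0165 = 998.30 s.

998 s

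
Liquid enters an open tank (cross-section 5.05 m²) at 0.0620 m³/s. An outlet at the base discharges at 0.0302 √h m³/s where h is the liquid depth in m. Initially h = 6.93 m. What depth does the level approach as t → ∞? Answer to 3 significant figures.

A dh/dt = Q_in − 0.0302 √h. Steady state requires inflow = outflow:
Q_in = 0.0302 √h_ss ⇒ √h_ss = 0.0620/0.0302 = 2.0530.
h_ss = 2.0530² = 4.2147 m. (Since h₀ = 6.93 m > h_ss, the level will fall toward this value.)

4.21 m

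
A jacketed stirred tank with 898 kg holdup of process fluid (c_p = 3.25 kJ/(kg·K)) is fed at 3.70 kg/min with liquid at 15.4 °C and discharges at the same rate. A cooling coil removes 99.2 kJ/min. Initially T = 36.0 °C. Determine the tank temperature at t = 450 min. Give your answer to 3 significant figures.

M c_p dT/dt = ṁ c_p (T_in − T) − Q̇.
τ = M/ṁ = 242.70 min; T_ss = T_in − Q̇/(ṁ c_p) = 15.4 − 99.2/(3.70·3.25) = 7.1505 °C.
Integrating: T(t) = T_ss + (T₀ − T_ss) e^(−t/τ).
T(450) = 7.1505 + (28.849)·e^(−450/242.70) = 7.1505 + (28.849)·0.15659 = 11.668 °C.

11.7 °C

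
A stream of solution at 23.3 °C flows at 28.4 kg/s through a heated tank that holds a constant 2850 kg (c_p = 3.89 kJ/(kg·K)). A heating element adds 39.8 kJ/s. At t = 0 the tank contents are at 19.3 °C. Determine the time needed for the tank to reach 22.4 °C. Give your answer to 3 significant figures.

Energy balance: M c_p dT/dt = ṁ c_p (T_in − T) + 39.8.
τ = M/ṁ = 100.35 s; T_ss = T_in + Q̇/(ṁ c_p) = 23.660 °C.
T(t) = T_ss + (T₀ − T_ss) e^(−t/τ). Set T = 22.4:
e^(−t/τ) = (22.4 − 23.660)/(19.3 − 23.660) = 0.28903
t = −100.35 · ln(0.28903) = 124.56 s.

125 s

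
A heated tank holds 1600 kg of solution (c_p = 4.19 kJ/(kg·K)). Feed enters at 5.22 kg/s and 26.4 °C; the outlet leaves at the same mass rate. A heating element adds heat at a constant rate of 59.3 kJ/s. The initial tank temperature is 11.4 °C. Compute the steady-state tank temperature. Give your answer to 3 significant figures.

Energy balance: M c_p dT/dt = ṁ c_p (T_in − T) + 59.3.
At steady state dT/dt = 0 ⇒ T_ss = T_in + Q̇/(ṁ c_p) = 26.4 + 59.3/(5.22·4.19) = 29.111 °C.

29.1 °C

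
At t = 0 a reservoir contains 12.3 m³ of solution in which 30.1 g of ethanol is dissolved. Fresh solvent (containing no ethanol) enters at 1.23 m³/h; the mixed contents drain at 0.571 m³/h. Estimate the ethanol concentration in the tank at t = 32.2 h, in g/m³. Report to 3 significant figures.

0.377 g/m³

Total volume: dV/dt = Q_in − Q_out = 0.65900 m³/h, so V(t) = 12.3 + 0.65900 t and V(32.2) = 33.520 m³.
No ethanol enters, so dm/dt = −Q_out · (m/V).
Separate: dm/m = −Q_out dt/V(t) ⇒ ln(m/m₀) = −(Q_out/(Q_in−Q_out)) ln(V/V₀).
m = m₀ (V₀/V)^(Q_out/(Q_in−Q_out)) = 30.1 × (12.3/33.520)^(0.86646) = 12.627 g.
C = m/V = 12.627/33.520 = 0.37671 g/m³.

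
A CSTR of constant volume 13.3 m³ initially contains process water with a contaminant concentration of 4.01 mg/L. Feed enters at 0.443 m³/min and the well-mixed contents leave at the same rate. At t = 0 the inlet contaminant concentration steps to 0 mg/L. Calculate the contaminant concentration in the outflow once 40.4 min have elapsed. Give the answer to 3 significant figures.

1.04 mg/L

Transient balance on the dissolved component: V dC/dt = Q(C_in − C).
So dC/dt = (C_in − C)/τ with τ = V/Q = 13.3/0.443 = 30.023 min.
This is linear first-order; C(t) = C_in + (C₀ − C_in) e^(−t/τ).
C(40.4) = 0 + (4.01 − 0)·e^(−40.4/30.023) = 0 + (4.0100)·0.26037 = 1.0441 mg/L.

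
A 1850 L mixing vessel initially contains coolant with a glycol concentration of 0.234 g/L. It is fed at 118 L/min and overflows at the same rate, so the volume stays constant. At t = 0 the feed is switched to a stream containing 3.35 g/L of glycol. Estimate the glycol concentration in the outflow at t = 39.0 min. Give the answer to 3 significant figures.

Species balance on the tank: V dC/dt = Q(C_in − C).
So dC/dt = (C_in − C)/τ with τ = V/Q = 1850/118 = 15.678 min.
This is linear first-order; C(t) = C_in + (C₀ − C_in) e^(−t/τ).
C(39.0) = 3.35 + (0.234 − 3.35)·e^(−39.0/15.678) = 3.35 + (-3.1160)·0.083112 = 3.0910 g/L.

3.09 g/L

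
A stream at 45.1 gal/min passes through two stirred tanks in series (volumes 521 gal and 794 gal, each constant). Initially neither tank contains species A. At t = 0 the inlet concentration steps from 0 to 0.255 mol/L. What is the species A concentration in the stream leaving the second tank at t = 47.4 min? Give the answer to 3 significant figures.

0.213 mol/L

Time constants: τᵢ = Vᵢ/Q for each well-mixed tank.
τ₁ = 521/45.1 = 11.552 min; τ₂ = 794/45.1 = 17.605 min.
Solving the cascade with C₁(0)=C₂(0)=0 gives C₂(t) = C_in[1 − (τ₁ e^(−t/τ₁) − τ₂ e^(−t/τ₂))/(τ₁ − τ₂)].
At t = 47.4: e^(−t/τ₁) = 0.016521, e^(−t/τ₂) = 0.067720.
C₂ = 0.255·[1 − (11.552·0.016521 − 17.605·0.067720)/(-6.0532)] = 0.255·0.83457 = 0.21281 mol/L.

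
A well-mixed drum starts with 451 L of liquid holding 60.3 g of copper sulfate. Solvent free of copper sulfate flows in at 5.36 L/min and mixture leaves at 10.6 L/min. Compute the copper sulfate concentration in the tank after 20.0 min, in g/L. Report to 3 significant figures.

0.102 g/L

Let m(t) be the amount of copper sulfate. Volume: V(t) = V₀ + (Q_in − Q_out) t = 451 − 5.2400 t; V(20.0) = 346.20 L.
Solute balance: dm/dt = 0 − Q_out C = −Q_out m/V(t).
dm/m = −Q_out dt/(V₀ − 5.2400 t); integrating gives ln(m/m₀) = −(Q_out/(Q_in−Q_out)) ln(V/V₀).
m = m₀ (V₀/V)^(Q_out/(Q_in−Q_out)) = 60.3 × (451/346.20)^(-2.0229) = 35.317 g.
C = m/V = 35.317/346.20 = 0.10201 g/L.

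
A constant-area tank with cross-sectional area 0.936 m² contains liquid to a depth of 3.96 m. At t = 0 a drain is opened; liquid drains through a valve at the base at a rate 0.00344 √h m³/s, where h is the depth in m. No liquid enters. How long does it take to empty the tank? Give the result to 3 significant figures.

Volume balance on the tank: A dh/dt = −0.00344 √h.
∫ h^(−1/2) dh = −(0.00344/A) ∫ dt, giving 2√h = 2√h₀ − (0.00344/A) t.
Set h = 0: 2√h₀ = (0.00344/A) t_empty ⇒ t_empty = 2A√h₀/0.00344.
t_empty = 2·0.936·√3.96/0.00344 = 1.8720·1.9900/0.00344 = 1082.9 s.

1080 s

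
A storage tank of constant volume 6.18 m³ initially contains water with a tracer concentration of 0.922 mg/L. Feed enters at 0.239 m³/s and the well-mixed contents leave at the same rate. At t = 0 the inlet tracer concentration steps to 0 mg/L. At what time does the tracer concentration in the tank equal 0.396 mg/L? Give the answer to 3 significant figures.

Unsteady species balance (constant V, well mixed): V dC/dt = Q(C_in − C), so τ = V/Q = 25.858 s.
C(t) = C_in + (C₀ − C_in) e^(−t/τ). Set C = 0.396 and solve for t:
e^(−t/τ) = (C − C_in)/(C₀ − C_in) = (0.396 − 0)/(0.922 − 0) = 0.42950
t = −τ ln(…) = 25.858 × 0.84513 = 21.853 s.

21.9 s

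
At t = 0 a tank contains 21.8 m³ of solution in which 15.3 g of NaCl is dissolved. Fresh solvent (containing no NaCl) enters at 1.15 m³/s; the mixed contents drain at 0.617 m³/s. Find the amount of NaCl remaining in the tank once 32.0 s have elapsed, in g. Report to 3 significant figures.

7.84 g

Total volume: dV/dt = Q_in − Q_out = 0.53300 m³/s, so V(t) = 21.8 + 0.53300 t and V(32.0) = 38.856 m³.
Species balance (pure solvent in): dm/dt = −Q_out · m/V(t).
dm/m = −Q_out dt/(V₀ + 0.53300 t); integrating gives ln(m/m₀) = −(Q_out/(Q_in−Q_out)) ln(V/V₀).
m = m₀ (V₀/V)^(Q_out/(Q_in−Q_out)) = 15.3 × (21.8/38.856)^(1.1576) = 7.8367 g.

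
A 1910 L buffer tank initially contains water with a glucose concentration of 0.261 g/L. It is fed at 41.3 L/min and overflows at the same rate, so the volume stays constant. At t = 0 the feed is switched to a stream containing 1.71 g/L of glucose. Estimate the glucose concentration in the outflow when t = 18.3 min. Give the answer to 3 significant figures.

0.735 g/L

Mass balance on the solute (V constant): V dC/dt = Q(C_in − C).
So dC/dt = (C_in − C)/τ with τ = V/Q = 1910/41.3 = 46.247 min.
This is linear first-order; C(t) = C_in + (C₀ − C_in) e^(−t/τ).
C(18.3) = 1.71 + (0.261 − 1.71)·e^(−18.3/46.247) = 1.71 + (-1.4490)·0.67321 = 0.73452 g/L.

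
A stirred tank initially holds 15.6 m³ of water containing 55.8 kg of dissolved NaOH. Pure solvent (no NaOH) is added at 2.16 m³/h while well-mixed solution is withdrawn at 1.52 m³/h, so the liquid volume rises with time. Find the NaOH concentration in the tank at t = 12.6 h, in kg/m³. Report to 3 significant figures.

Total volume: dV/dt = Q_in − Q_out = 0.64000 m³/h, so V(t) = 15.6 + 0.64000 t and V(12.6) = 23.664 m³.
No NaOH enters, so dm/dt = −Q_out · (m/V).
Separate: dm/m = −Q_out dt/V(t) ⇒ ln(m/m₀) = −(Q_out/(Q_in−Q_out)) ln(V/V₀).
m = m₀ (V₀/V)^(Q_out/(Q_in−Q_out)) = 55.8 × (15.6/23.664)^(2.3750) = 20.742 kg.
C = m/V = 20.742/23.664 = 0.87651 kg/m³.

0.877 kg/m³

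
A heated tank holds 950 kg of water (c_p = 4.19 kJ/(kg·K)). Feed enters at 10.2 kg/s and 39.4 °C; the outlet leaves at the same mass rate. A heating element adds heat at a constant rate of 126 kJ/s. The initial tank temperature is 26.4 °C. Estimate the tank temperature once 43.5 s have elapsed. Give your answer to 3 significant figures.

32.4 °C

M c_p dT/dt = ṁ c_p (T_in − T) + Q̇.
τ = M/ṁ = 93.137 s; T_ss = T_in + Q̇/(ṁ c_p) = 39.4 + 126/(10.2·4.19) = 42.348 °C.
T approaches T_ss exponentially: T(t) = T_ss + (T₀ − T_ss) e^(−t/τ).
T(43.5) = 42.348 + (-15.948)·e^(−43.5/93.137) = 42.348 + (-15.948)·0.62685 = 32.351 °C.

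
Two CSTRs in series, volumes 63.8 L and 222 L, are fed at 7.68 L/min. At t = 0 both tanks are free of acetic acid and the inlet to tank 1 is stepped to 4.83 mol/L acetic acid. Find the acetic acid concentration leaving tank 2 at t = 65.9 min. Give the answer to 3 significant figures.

Each tank obeys Vᵢ dCᵢ/dt = Q(Cᵢ₋₁ − Cᵢ), so τᵢ = Vᵢ/Q.
τ₁ = 63.8/7.68 = 8.3073 min; τ₂ = 222/7.68 = 28.906 min.
Tank 1: C₁ = C_in(1 − e^(−t/τ₁)). Tank 2 (τ₁ ≠ τ₂): C₂ = C_in[1 − (τ₁ e^(−t/τ₁) − τ₂ e^(−t/τ₂))/(τ₁ − τ₂)].
At t = 65.9: e^(−t/τ₁) = 0.00035878, e^(−t/τ₂) = 0.10231.
C₂ = 4.83·[1 − (8.3073·0.00035878 − 28.906·0.10231)/(-20.599)] = 4.83·0.85658 = 4.1373 mol/L.

4.14 mol/L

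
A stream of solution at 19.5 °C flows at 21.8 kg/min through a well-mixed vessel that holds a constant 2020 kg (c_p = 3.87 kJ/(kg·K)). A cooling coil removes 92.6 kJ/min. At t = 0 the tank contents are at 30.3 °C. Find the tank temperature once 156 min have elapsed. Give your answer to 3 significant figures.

20.6 °C

Unsteady energy balance on the tank contents: M c_p dT/dt = ṁ c_p (T_in − T) − 92.6.
τ = M/ṁ = 92.661 min; T_ss = T_in − Q̇/(ṁ c_p) = 19.5 − 92.6/(21.8·3.87) = 18.402 °C.
Solution: T(t) = T_ss + (T₀ − T_ss) e^(−t/τ).
T(156) = 18.402 + (11.898)·e^(−156/92.661) = 18.402 + (11.898)·0.18571 = 20.612 °C.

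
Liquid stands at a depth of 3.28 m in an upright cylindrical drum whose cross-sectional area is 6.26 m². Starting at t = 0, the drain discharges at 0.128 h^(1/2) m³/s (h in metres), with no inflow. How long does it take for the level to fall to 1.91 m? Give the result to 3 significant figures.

Accumulation of liquid (constant cross-section A): A dh/dt = −0.128 √h.
This is separable: 2 d(√h)/dt = −0.128/A, so √h = √h₀ − (0.128/(2A)) t.
t = 2A(√h₀ − √h)/0.128 = 2·6.26·(√3.28 − √1.91)/0.128
  = 12.520 × (1.8111 − 1.3820) / 0.128 = 41.966 s.

42.0 s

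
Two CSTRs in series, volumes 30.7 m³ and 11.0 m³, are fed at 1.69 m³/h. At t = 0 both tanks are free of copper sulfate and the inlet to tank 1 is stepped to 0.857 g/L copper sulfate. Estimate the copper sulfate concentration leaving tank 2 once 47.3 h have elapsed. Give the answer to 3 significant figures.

Species balance on tank i: dCᵢ/dt = (Cᵢ₋₁ − Cᵢ)/τᵢ with τᵢ = Vᵢ/Q.
τ₁ = 30.7/1.69 = 18.166 h; τ₂ = 11.0/1.69 = 6.5089 h.
Tank 1: C₁ = C_in(1 − e^(−t/τ₁)). Tank 2 (τ₁ ≠ τ₂): C₂ = C_in[1 − (τ₁ e^(−t/τ₁) − τ₂ e^(−t/τ₂))/(τ₁ − τ₂)].
At t = 47.3: e^(−t/τ₁) = 0.073991, e^(−t/τ₂) = 0.00069820.
C₂ = 0.857·[1 − (18.166·0.073991 − 6.5089·0.00069820)/(11.657)] = 0.857·0.88508 = 0.75852 g/L.

0.759 g/L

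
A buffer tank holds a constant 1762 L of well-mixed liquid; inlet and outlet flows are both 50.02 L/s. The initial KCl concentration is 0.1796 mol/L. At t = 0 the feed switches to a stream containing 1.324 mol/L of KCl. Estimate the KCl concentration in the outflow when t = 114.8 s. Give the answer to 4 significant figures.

1.280 mol/L

Transient balance on the dissolved component: V dC/dt = Q(C_in − C).
Time constant τ = V/Q = 1762/50.02 = 35.2259 s.
C approaches C_in exponentially: C(t) = C_in + (C₀ − C_in) e^(−t/τ).
C(114.8) = 1.324 + (0.1796 − 1.324)·e^(−114.8/35.2259) = 1.324 + (-1.14440)·0.0384282 = 1.28002 mol/L.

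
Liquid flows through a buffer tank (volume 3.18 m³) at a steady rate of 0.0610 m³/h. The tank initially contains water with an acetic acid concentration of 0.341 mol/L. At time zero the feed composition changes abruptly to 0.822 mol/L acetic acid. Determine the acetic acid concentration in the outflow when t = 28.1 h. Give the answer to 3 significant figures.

Accumulation = in − out for the solute gives V dC/dt = Q(C_in − C).
Rewrite as dC/dt + C/τ = C_in/τ, τ = V/Q = 52.131 h.
This is linear first-order; C(t) = C_in + (C₀ − C_in) e^(−t/τ).
C(28.1) = 0.822 + (0.341 − 0.822)·e^(−28.1/52.131) = 0.822 + (-0.48100)·0.58332 = 0.54142 mol/L.

0.541 mol/L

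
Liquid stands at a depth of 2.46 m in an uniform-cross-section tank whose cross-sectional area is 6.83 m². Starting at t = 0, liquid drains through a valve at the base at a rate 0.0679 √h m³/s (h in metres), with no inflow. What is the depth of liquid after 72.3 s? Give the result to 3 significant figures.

Volume balance on the tank: A dh/dt = −0.0679 √h.
∫ h^(−1/2) dh = −(0.0679/A) ∫ dt, giving 2√h = 2√h₀ − (0.0679/A) t.
√h = √2.46 − 0.0679·72.3/(2·6.83) = 1.5684 − 0.35938 = 1.2091.
h = 1.2091² = 1.4618 m.

1.46 m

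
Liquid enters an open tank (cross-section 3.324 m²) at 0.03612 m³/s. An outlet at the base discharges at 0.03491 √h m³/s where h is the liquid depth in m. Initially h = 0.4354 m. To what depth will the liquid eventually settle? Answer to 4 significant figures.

Unsteady balance on liquid volume: A dh/dt = Q_in − 0.03491 √h. At steady state dh/dt = 0:
Q_in = 0.03491 √h_ss ⇒ √h_ss = 0.03612/0.03491 = 1.03466.
h_ss = 1.03466² = 1.07052 m. (Since h₀ = 0.4354 m < h_ss, the level will rise toward this value.)

1.071 m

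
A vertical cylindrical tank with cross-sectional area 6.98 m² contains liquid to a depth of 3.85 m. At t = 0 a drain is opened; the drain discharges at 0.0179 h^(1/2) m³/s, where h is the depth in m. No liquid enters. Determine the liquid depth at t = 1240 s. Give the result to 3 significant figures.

0.139 m

With no inflow, A dh/dt = −0.0179 √h.
This is separable: 2 d(√h)/dt = −0.0179/A, so √h = √h₀ − (0.0179/(2A)) t.
√h = √3.85 − 0.0179·1240/(2·6.98) = 1.9621 − 1.5900 = 0.37217.
h = 0.37217² = 0.13851 m.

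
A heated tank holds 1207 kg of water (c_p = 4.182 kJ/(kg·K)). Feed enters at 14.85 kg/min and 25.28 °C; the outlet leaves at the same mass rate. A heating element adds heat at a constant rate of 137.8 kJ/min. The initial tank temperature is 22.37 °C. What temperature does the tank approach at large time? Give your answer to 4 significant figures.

27.50 °C

Heat balance on the well-mixed liquid: M c_p dT/dt = ṁ c_p (T_in − T) + 137.8.
At steady state dT/dt = 0 ⇒ T_ss = T_in + Q̇/(ṁ c_p) = 25.28 + 137.8/(14.85·4.182) = 27.4989 °C.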